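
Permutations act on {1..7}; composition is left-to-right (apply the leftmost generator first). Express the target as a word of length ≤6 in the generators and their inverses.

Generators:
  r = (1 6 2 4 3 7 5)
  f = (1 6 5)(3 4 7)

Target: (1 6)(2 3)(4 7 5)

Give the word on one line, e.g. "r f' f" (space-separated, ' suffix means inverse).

  after r: (1 6 2 4 3 7 5)
  after f': (2 3 4 7 6)
  after r': (1 5 7)(2 4 3)
  after f': (1 6)(2 3)(4 7 5)

r f' r' f'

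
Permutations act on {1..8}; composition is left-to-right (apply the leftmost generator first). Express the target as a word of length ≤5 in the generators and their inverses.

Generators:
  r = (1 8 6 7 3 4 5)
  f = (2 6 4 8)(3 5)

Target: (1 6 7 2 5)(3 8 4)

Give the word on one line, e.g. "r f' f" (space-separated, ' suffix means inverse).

  after r': (1 5 4 3 7 6 8)
  after f': (1 3 7 2 8)(4 5 6)
  after r': (1 7 2)(3 6)(5 8)
  after r': (1 6 7 2 5)(3 8 4)

r' f' r' r'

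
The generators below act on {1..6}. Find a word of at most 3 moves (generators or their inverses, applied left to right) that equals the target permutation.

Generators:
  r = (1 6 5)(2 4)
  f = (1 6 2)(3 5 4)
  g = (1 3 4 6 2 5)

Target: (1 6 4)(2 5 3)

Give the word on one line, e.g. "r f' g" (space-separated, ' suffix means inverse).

  after g': (1 5 2 6 4 3)
  after f: (1 4 5)(3 6)
  after g: (1 6 4)(2 5 3)

g' f g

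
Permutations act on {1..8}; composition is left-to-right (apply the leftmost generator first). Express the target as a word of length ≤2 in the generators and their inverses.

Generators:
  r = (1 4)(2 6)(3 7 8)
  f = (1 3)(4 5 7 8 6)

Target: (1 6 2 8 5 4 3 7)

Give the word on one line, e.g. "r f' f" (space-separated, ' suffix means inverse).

  after r': (1 4)(2 6)(3 8 7)
  after f': (1 6 2 8 5 4 3 7)

r' f'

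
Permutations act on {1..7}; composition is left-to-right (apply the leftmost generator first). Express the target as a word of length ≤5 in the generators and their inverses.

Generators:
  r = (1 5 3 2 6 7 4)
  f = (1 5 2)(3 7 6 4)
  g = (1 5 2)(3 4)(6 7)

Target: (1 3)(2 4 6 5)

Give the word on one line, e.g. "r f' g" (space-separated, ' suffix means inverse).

  after r': (1 4 7 6 2 3 5)
  after f': (1 6 5 2 4 3)
  after g: (1 7 6 2 3 5)
  after f': (1 3)(2 4 6 5)

r' f' g f'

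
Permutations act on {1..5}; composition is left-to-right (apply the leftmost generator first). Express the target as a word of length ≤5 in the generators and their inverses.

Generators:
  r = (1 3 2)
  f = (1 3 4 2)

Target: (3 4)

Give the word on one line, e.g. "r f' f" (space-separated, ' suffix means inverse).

f r' r' r' r'

  after f: (1 3 4 2)
  after r': (3 4)
  after r': (1 2 3 4)
  after r': (1 3 4 2)
  after r': (3 4)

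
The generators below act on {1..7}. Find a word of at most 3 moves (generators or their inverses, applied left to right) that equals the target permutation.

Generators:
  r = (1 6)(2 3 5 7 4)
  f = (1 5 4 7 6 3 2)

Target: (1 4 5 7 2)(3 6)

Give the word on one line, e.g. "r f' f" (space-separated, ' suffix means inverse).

r' f' f'

  after r': (1 6)(2 4 7 5 3)
  after f': (1 7)(2 5 6)
  after f': (1 4 5 7 2)(3 6)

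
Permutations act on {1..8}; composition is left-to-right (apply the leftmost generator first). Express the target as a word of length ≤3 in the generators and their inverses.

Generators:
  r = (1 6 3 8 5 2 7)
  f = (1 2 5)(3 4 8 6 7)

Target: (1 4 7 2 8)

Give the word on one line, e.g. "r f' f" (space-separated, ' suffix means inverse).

r f' f'

  after r: (1 6 3 8 5 2 7)
  after f': (1 8 2 6 7 5)(3 4)
  after f': (1 4 7 2 8)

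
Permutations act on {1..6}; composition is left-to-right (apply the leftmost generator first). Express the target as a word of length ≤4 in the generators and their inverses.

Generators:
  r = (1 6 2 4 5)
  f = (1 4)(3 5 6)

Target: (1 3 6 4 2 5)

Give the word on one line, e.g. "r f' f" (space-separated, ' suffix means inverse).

r' f'

  after r': (1 5 4 2 6)
  after f': (1 3 6 4 2 5)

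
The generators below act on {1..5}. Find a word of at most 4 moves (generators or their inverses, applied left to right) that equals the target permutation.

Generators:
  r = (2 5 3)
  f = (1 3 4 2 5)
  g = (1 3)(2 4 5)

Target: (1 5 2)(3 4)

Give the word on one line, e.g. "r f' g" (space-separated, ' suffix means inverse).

r' g' r r

  after r': (2 3 5)
  after g': (1 3 4 2)
  after r: (1 2)(3 4 5)
  after r: (1 5 2)(3 4)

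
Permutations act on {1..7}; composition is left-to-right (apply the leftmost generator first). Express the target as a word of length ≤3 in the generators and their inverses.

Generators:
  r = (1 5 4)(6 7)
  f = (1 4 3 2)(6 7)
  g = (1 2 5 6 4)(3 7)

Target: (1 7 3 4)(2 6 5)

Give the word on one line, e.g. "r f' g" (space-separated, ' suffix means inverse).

f' f' g'

  after f': (1 2 3 4)(6 7)
  after f': (1 3)(2 4)
  after g': (1 7 3 4)(2 6 5)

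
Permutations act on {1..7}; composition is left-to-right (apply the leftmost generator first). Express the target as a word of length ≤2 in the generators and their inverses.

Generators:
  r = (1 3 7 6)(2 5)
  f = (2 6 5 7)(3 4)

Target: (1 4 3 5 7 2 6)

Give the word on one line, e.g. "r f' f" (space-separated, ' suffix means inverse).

r f'

  after r: (1 3 7 6)(2 5)
  after f': (1 4 3 5 7 2 6)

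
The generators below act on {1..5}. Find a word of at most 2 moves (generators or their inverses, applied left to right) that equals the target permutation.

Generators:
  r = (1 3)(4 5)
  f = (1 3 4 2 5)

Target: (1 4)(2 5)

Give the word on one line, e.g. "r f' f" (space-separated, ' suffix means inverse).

r f

  after r: (1 3)(4 5)
  after f: (1 4)(2 5)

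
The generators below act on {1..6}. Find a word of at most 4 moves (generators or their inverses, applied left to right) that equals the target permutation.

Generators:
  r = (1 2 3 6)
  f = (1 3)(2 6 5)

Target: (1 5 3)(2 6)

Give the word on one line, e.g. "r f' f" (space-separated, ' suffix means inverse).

r f' r'

  after r: (1 2 3 6)
  after f': (1 5 6 3 2)
  after r': (1 5 3)(2 6)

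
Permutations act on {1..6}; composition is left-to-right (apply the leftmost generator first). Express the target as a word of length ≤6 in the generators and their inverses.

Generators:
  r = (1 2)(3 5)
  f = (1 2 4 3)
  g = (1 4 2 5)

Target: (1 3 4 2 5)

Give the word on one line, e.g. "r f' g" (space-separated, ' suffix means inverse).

r g' r r f

  after r: (1 2)(3 5)
  after g': (1 4)(2 5 3)
  after r: (1 4 2 3)
  after r: (1 4)(2 5 3)
  after f: (1 3 4 2 5)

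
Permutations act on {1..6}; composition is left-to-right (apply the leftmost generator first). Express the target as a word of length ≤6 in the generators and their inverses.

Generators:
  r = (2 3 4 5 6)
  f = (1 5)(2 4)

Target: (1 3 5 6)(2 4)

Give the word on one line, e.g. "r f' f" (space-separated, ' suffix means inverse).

f' r' f' r

  after f': (1 5)(2 4)
  after r': (1 4 6 5)(2 3)
  after f': (1 2 3 4 6)
  after r: (1 3 5 6)(2 4)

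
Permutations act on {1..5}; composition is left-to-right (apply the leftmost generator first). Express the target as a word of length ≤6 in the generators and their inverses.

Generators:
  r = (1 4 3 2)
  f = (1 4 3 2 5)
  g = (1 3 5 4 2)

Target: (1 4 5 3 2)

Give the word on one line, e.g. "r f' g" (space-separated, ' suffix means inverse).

  after r': (1 2 3 4)
  after g: (2 5 4 3)
  after f: (1 4 2)(3 5)
  after f: (1 3)(2 4 5)
  after r': (1 4 5 3 2)

r' g f f r'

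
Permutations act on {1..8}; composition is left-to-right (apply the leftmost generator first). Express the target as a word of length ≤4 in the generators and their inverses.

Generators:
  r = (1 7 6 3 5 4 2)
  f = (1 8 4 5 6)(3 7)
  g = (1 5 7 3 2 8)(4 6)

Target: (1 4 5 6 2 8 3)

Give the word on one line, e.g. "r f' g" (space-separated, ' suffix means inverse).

r' r' g' g'

  after r': (1 2 4 5 3 6 7)
  after r': (1 4 3 7 2 5 6)
  after g': (1 6 8 2)(3 5 4 7)
  after g': (1 4 5 6 2 8 3)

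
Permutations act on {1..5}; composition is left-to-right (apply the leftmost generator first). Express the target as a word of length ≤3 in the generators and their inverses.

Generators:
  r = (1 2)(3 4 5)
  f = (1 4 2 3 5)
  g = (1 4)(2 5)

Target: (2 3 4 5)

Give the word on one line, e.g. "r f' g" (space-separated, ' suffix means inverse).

  after f': (1 5 3 2 4)
  after r': (1 4 2 3)
  after g: (2 3 4 5)

f' r' g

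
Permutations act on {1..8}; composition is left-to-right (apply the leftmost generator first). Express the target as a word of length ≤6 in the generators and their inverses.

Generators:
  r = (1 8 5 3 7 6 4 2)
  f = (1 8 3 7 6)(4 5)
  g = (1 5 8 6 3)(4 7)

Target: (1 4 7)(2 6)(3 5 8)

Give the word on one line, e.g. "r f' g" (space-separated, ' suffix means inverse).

f r' f g' f'

  after f: (1 8 3 7 6)(4 5)
  after r': (2 4 8 5 6)
  after f: (1 8 4 3 7 6 2 5)
  after g': (1 5 3 4 6 2)(7 8)
  after f': (1 4 7)(2 6)(3 5 8)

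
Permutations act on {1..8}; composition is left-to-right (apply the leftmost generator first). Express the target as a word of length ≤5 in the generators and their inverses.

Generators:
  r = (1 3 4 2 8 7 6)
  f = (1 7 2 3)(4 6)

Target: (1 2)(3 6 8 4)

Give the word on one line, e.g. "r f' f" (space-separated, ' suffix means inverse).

  after r': (1 6 7 8 2 4 3)
  after f: (1 4)(2 6)(3 7 8)
  after r: (1 2)(3 6 8 4)

r' f r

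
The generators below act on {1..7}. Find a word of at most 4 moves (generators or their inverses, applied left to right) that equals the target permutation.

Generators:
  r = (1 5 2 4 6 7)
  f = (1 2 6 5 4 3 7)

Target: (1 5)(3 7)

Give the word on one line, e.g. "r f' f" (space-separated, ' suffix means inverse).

  after f': (1 7 3 4 5 6 2)
  after r: (2 5 7 3 6 4)
  after r: (1 5)(3 7)

f' r r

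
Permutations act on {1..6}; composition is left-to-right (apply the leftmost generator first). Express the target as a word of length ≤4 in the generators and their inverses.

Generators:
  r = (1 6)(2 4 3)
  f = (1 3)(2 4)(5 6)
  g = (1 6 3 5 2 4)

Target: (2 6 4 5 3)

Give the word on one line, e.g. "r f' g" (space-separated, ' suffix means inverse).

g' f' r g

  after g': (1 4 2 5 3 6)
  after f': (1 2 6 3 5)
  after r: (1 4 3 5 6 2)
  after g: (2 6 4 5 3)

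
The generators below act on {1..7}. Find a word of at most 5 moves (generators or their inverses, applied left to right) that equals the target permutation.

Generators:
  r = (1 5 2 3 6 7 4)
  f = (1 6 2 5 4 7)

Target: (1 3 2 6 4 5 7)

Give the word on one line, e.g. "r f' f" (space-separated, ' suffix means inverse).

  after f': (1 7 4 5 2 6)
  after r': (1 6 4)(2 3)
  after r': (1 3 5)(6 7)
  after f': (1 3 2 6 4 5 7)

f' r' r' f'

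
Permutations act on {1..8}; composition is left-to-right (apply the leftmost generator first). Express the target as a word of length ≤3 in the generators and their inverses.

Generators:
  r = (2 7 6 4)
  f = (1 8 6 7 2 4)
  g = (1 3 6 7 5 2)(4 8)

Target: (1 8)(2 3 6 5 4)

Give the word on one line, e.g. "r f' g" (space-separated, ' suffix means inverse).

  after g: (1 3 6 7 5 2)(4 8)
  after g: (1 6 5)(2 3 7)
  after f': (1 8)(2 3 6 5 4)

g g f'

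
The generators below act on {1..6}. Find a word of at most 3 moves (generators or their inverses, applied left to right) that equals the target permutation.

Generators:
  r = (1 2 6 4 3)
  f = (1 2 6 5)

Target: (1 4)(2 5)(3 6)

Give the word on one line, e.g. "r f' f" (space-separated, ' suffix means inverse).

  after r': (1 3 4 6 2)
  after f': (1 3 4 2 5 6)
  after r': (1 4)(2 5)(3 6)

r' f' r'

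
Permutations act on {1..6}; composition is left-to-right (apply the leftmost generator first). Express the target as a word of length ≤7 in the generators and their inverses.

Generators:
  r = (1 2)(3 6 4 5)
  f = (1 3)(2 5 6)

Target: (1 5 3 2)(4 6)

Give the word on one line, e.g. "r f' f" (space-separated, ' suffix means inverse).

r f f f f

  after r: (1 2)(3 6 4 5)
  after f: (1 5)(2 3)(4 6)
  after f: (1 6 4 2)(3 5)
  after f: (1 2 3 6 4 5)
  after f: (1 5 3 2)(4 6)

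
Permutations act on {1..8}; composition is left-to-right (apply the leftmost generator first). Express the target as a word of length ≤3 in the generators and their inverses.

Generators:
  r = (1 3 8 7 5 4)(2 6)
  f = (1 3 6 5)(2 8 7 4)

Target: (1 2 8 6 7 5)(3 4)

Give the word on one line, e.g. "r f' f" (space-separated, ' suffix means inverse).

f r f'

  after f: (1 3 6 5)(2 8 7 4)
  after r: (1 8 5 3 2 7)(4 6)
  after f': (1 2 8 6 7 5)(3 4)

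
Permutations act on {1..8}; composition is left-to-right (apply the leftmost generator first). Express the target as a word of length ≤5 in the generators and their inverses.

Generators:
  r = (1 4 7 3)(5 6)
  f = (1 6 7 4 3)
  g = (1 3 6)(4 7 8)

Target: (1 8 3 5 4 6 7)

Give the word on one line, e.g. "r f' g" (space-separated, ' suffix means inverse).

  after r: (1 4 7 3)(5 6)
  after g': (1 8 7)(3 6 5)
  after r': (1 8 4)(3 5 7)
  after f: (1 8 3 5 4 6 7)

r g' r' f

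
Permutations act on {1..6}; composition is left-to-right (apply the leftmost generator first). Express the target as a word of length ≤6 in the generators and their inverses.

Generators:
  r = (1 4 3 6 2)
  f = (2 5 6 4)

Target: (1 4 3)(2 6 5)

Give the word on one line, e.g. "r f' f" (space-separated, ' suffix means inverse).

f r r f' r'

  after f: (2 5 6 4)
  after r: (1 4)(2 5)(3 6)
  after r: (1 3 2 5)
  after f': (1 3 4 6 5)
  after r': (1 4 3)(2 6 5)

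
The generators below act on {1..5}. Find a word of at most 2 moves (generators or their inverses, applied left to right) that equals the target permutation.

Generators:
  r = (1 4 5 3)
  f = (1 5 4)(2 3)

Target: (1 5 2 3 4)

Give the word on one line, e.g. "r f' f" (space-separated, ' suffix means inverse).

r f'

  after r: (1 4 5 3)
  after f': (1 5 2 3 4)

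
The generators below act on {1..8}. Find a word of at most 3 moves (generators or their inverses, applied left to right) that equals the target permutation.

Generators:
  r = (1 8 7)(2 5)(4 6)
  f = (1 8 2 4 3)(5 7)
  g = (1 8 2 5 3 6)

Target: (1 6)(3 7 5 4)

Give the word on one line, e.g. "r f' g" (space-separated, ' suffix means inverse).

  after g': (1 6 3 5 2 8)
  after f: (1 6)(3 7 5 4)

g' f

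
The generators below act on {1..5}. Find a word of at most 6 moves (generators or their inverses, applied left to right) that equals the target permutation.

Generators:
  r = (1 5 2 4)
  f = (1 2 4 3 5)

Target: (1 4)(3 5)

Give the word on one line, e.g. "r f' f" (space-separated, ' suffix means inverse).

  after f: (1 2 4 3 5)
  after f: (1 4 5 2 3)
  after r: (2 3 5 4)
  after f: (1 2 5 3)
  after r: (1 4)(3 5)

f f r f r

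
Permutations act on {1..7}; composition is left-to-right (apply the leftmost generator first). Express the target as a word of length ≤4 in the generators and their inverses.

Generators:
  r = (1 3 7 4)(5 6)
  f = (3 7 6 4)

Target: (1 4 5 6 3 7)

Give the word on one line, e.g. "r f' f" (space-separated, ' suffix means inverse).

  after f': (3 4 6 7)
  after r': (1 4 5 6 3 7)

f' r'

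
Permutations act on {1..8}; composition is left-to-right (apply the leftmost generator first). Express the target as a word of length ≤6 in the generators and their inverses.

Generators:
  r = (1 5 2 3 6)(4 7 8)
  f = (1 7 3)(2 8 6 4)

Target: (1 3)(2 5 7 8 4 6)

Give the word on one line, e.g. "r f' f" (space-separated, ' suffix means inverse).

  after f: (1 7 3)(2 8 6 4)
  after r: (1 8)(2 4 3 5)(6 7)
  after f: (1 6 3 5 8 7 4)
  after r': (1 3)(2 5 7 8 4 6)

f r f r'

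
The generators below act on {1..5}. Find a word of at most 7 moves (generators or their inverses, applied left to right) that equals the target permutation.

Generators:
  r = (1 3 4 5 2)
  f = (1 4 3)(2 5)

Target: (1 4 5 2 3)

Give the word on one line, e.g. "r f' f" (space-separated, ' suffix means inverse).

  after r: (1 3 4 5 2)
  after f: (2 4)
  after r': (1 2 3)(4 5)
  after f': (1 5)(2 4)
  after r': (1 4 5 2 3)

r f r' f' r'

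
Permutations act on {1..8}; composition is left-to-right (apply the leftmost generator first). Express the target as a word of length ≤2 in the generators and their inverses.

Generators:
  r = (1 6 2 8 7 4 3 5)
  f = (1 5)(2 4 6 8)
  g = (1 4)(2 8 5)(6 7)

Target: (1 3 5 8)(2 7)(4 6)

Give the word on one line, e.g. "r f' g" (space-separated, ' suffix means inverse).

  after g: (1 4)(2 8 5)(6 7)
  after r: (1 3 5 8)(2 7)(4 6)

g r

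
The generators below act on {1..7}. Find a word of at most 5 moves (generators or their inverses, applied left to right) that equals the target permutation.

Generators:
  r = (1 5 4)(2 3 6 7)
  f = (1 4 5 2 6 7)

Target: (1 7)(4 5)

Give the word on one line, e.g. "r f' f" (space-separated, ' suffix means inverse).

  after r: (1 5 4)(2 3 6 7)
  after f': (1 4 7 5)(2 3)
  after r: (2 6 7 4)
  after f': (1 7)(4 5)

r f' r f'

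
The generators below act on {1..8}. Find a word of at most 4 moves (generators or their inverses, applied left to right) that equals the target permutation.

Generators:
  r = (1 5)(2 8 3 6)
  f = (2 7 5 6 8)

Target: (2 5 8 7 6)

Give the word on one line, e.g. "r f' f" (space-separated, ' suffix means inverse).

  after f: (2 7 5 6 8)
  after f: (2 5 8 7 6)

f f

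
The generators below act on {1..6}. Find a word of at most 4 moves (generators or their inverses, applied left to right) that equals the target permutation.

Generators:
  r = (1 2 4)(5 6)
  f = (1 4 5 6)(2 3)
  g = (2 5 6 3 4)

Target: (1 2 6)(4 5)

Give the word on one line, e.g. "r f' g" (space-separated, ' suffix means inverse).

  after r: (1 2 4)(5 6)
  after f: (1 3 2 5)
  after f: (1 2 6)(4 5)

r f f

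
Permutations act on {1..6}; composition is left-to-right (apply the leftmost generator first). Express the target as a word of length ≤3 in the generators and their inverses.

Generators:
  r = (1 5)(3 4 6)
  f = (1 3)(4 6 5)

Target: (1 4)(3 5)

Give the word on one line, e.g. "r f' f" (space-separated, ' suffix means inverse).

  after f': (1 3)(4 5 6)
  after r: (1 4)(3 5)

f' r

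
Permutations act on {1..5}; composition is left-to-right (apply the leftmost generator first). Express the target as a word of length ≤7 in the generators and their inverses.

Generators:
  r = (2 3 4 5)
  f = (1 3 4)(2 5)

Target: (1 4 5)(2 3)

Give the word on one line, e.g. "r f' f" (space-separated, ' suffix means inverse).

  after f': (1 4 3)(2 5)
  after r: (1 5 3)
  after r: (1 2 3)(4 5)
  after f: (1 5)(2 4)
  after r': (1 4 5)(2 3)

f' r r f r'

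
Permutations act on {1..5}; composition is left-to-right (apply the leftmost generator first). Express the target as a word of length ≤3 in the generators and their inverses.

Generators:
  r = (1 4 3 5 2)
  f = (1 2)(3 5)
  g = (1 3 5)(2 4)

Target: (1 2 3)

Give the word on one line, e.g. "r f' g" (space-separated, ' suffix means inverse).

f g' g'

  after f: (1 2)(3 5)
  after g': (1 4 2 5)
  after g': (1 2 3)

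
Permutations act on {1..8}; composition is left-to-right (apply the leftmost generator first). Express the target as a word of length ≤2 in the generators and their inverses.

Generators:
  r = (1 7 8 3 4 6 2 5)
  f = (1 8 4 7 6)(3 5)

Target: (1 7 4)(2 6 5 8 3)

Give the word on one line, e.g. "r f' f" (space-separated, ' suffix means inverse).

f r'

  after f: (1 8 4 7 6)(3 5)
  after r': (1 7 4)(2 6 5 8 3)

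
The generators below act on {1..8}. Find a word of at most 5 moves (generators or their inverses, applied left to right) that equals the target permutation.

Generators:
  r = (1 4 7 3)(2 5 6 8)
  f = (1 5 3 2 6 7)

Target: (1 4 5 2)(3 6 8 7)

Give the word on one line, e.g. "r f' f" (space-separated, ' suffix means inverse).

f' r' f

  after f': (1 7 6 2 3 5)
  after r': (1 4)(2 7 5 3)(6 8)
  after f: (1 4 5 2)(3 6 8 7)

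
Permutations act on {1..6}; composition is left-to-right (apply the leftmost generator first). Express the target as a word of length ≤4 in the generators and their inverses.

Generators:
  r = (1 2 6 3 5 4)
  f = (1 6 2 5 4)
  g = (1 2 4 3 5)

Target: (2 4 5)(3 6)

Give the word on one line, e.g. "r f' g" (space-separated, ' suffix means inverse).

  after r: (1 2 6 3 5 4)
  after f: (1 5)(3 4 6)
  after f: (1 4 2 5 6 3)
  after f: (2 4 5)(3 6)

r f f f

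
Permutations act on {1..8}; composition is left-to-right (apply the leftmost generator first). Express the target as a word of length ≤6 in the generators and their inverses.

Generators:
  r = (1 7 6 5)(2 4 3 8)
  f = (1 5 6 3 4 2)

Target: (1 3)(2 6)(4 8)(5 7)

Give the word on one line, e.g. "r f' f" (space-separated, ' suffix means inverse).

  after f: (1 5 6 3 4 2)
  after r: (2 7 6 8)
  after r: (1 7 5)(2 6)(3 8 4)
  after r: (1 6 4 8 3 2 5 7)
  after f: (1 3)(2 6)(4 8)(5 7)

f r r r f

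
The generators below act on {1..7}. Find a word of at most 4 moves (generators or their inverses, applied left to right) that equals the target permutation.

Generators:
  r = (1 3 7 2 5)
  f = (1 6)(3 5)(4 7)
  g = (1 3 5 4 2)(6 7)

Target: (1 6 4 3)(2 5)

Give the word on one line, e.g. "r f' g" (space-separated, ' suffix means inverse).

r g' f

  after r: (1 3 7 2 5)
  after g': (2 3 6 7 4 5)
  after f: (1 6 4 3)(2 5)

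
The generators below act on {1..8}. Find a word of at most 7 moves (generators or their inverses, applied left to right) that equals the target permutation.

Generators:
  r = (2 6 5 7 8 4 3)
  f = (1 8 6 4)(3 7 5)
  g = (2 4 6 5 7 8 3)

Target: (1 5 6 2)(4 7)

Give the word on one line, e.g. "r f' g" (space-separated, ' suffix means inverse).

  after g: (2 4 6 5 7 8 3)
  after r': (2 8 4)
  after f: (1 8)(2 6 4)(3 7 5)
  after g': (1 7 6 2 4 3 5 8)
  after f: (1 5 6 2)(4 7)

g r' f g' f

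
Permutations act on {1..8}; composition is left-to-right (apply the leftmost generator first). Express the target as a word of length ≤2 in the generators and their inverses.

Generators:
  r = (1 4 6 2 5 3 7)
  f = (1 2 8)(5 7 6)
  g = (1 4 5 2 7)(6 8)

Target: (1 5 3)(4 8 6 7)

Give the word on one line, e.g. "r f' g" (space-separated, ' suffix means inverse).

  after r: (1 4 6 2 5 3 7)
  after g: (1 5 3)(4 8 6 7)

r g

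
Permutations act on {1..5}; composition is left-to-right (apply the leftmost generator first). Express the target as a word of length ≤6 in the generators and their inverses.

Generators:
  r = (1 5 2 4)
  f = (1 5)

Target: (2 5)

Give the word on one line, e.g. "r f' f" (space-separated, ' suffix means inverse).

f r f' r' r'

  after f: (1 5)
  after r: (1 2 4)
  after f': (1 2 4 5)
  after r': (1 5 4)
  after r': (2 5)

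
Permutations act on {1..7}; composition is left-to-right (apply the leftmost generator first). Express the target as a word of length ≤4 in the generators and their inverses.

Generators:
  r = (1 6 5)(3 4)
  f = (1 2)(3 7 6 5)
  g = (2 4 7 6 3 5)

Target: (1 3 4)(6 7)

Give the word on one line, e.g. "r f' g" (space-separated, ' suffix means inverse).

  after f: (1 2)(3 7 6 5)
  after g': (1 5 6 3 4 2)
  after f: (1 3 4)(6 7)

f g' f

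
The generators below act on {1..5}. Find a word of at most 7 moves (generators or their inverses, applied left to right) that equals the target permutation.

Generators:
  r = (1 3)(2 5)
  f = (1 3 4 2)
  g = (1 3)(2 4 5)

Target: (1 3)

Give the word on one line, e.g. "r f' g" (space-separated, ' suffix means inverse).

  after g: (1 3)(2 4 5)
  after g: (2 5 4)
  after r: (1 3)(4 5)
  after g': (2 5)
  after r': (1 3)

g g r g' r'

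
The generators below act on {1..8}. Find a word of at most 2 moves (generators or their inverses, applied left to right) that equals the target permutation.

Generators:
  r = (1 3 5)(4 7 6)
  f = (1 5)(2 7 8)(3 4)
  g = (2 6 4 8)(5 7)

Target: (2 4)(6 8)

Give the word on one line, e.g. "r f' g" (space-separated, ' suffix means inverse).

g g

  after g: (2 6 4 8)(5 7)
  after g: (2 4)(6 8)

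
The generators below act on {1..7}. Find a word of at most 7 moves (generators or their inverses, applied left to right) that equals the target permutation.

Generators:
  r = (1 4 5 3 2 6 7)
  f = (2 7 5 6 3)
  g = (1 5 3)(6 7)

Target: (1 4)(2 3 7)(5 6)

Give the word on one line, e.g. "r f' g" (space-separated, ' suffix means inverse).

  after r': (1 7 6 2 3 5 4)
  after f': (1 2 6 3 7 5 4)
  after r: (1 6 2 7 3)
  after f': (1 5 7 6 3)
  after r': (1 4)(2 3 7)(5 6)

r' f' r f' r'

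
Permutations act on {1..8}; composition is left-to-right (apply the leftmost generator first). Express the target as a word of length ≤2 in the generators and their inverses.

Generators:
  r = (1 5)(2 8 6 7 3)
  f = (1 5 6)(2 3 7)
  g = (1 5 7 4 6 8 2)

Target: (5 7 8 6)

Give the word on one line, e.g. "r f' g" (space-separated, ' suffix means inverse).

f r

  after f: (1 5 6)(2 3 7)
  after r: (5 7 8 6)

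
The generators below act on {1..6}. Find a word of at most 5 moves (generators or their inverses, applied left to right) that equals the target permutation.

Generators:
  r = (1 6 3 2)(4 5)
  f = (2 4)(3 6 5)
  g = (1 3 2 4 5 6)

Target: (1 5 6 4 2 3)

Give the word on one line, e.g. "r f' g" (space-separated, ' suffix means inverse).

  after r': (1 2 3 6)(4 5)
  after r': (1 3)(2 6)
  after f': (1 5 6 4 2 3)

r' r' f'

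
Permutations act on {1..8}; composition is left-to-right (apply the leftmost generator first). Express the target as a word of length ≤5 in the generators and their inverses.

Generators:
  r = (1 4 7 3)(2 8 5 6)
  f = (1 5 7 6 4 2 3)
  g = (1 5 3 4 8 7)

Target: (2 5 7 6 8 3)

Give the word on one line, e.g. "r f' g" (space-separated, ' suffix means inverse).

g' r r

  after g': (1 7 8 4 3 5)
  after r: (1 3 6 2 8 7 5 4)
  after r: (2 5 7 6 8 3)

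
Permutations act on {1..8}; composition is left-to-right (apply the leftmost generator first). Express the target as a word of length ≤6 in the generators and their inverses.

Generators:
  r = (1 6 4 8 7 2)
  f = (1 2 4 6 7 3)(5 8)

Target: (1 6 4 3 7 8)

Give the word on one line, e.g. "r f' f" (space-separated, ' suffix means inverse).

f' f' r f f

  after f': (1 3 7 6 4 2)(5 8)
  after f': (1 7 4)(2 3 6)
  after r: (1 2 3 4 6)(7 8)
  after f: (1 4 7 5 8 3 6 2)
  after f: (1 6 4 3 7 8)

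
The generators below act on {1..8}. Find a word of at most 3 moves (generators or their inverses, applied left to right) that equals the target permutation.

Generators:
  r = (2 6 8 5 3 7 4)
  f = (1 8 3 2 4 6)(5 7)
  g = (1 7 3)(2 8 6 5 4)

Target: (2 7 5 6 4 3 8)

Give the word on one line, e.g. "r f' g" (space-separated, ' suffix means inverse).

r' r'

  after r': (2 4 7 3 5 8 6)
  after r': (2 7 5 6 4 3 8)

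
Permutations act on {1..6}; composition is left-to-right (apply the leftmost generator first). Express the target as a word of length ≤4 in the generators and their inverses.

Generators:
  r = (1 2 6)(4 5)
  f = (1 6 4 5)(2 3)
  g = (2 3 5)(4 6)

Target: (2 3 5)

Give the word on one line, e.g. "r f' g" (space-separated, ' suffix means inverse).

  after g': (2 5 3)(4 6)
  after g': (2 3 5)

g' g'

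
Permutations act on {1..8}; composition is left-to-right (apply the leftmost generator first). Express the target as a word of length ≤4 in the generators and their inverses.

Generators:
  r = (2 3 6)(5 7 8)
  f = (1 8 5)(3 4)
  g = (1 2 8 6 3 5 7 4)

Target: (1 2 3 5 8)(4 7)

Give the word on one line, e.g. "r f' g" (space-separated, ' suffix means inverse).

  after g': (1 4 7 5 3 6 8 2)
  after f: (1 3 6 5 4 7)(2 8)
  after g': (1 6 3 8)(4 5 7)
  after r: (1 2 3 5 8)(4 7)

g' f g' r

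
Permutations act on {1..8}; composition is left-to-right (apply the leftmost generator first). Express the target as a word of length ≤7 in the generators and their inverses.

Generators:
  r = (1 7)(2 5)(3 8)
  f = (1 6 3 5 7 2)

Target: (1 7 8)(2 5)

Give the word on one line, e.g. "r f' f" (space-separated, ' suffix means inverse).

  after f': (1 2 7 5 3 6)
  after f': (1 7 3)(2 5 6)
  after r: (3 7 8)(5 6)
  after f': (1 2 7 8 6 3 5)
  after f': (1 7 8)(2 5)

f' f' r f' f'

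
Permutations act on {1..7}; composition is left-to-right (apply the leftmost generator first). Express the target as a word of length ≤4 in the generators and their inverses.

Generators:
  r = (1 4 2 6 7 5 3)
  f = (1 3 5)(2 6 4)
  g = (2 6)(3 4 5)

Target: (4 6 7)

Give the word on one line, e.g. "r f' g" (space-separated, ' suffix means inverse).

  after g: (2 6)(3 4 5)
  after r': (1 3)(4 7 6)
  after g: (1 4 7 2 6 5 3)
  after r': (4 6 7)

g r' g r'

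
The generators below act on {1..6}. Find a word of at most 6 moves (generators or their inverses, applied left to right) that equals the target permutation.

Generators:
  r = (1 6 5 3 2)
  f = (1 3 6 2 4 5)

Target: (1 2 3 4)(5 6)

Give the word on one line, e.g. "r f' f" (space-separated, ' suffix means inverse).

  after r: (1 6 5 3 2)
  after f': (1 3 6 4 2 5)
  after r': (1 5 2 6 4 3)
  after r': (1 6 4 5 3 2)
  after f: (1 2 3 4)(5 6)

r f' r' r' f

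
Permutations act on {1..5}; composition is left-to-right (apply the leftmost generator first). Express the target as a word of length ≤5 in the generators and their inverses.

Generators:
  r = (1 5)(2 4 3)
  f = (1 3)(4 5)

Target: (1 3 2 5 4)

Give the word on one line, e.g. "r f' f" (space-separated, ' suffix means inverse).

r' r' f'

  after r': (1 5)(2 3 4)
  after r': (2 4 3)
  after f': (1 3 2 5 4)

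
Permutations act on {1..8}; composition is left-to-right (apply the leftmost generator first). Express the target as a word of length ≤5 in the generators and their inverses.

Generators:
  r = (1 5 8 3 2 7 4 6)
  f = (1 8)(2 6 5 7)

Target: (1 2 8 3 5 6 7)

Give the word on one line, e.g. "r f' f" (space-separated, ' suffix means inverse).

r' f f r'

  after r': (1 6 4 7 2 3 8 5)
  after f: (1 5 8 7 6 4 2 3)
  after f: (1 7 5)(2 3 8)(4 6)
  after r': (1 2 8 3 5 6 7)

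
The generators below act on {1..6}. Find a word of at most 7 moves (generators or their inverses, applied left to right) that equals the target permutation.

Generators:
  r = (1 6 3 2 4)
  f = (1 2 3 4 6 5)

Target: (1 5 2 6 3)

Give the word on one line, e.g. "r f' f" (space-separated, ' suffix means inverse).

  after r': (1 4 2 3 6)
  after f': (1 3 4)(5 6)
  after f': (1 2)(4 5)
  after f': (2 5 3)(4 6)
  after f': (1 5 2 6 3)

r' f' f' f' f'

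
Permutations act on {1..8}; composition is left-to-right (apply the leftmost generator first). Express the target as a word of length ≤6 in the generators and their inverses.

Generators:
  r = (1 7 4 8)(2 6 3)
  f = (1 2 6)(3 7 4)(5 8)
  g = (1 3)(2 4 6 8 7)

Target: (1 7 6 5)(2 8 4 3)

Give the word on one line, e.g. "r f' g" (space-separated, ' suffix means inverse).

  after f: (1 2 6)(3 7 4)(5 8)
  after r': (1 3)(4 6 8 5)
  after f': (1 4 2)(3 6 5 7)
  after r': (1 7 6 5)(2 8 4 3)

f r' f' r'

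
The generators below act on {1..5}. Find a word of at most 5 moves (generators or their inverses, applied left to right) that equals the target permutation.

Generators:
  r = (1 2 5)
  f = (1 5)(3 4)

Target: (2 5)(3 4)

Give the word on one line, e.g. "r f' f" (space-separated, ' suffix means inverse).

  after r: (1 2 5)
  after r: (1 5 2)
  after f: (2 5)(3 4)

r r f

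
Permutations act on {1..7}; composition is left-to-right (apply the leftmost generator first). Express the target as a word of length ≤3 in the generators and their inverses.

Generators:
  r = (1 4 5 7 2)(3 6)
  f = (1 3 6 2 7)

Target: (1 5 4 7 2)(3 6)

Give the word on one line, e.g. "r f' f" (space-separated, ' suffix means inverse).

f' r' f'

  after f': (1 7 2 6 3)
  after r': (1 5 4)(2 3)
  after f': (1 5 4 7 2)(3 6)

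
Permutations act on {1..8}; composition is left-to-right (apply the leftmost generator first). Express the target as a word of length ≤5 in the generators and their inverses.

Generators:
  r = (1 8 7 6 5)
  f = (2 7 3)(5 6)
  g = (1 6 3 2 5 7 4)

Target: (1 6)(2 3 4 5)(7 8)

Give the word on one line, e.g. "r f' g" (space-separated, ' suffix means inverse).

  after g: (1 6 3 2 5 7 4)
  after f: (1 5 3 7 4)(2 6)
  after g: (1 7)(2 3 4 6 5)
  after r: (1 6)(2 3 4 5)(7 8)

g f g r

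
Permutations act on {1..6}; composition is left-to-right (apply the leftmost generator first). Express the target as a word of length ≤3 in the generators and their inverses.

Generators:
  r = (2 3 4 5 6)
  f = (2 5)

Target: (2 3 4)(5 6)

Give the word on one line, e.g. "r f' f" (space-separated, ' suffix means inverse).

r f

  after r: (2 3 4 5 6)
  after f: (2 3 4)(5 6)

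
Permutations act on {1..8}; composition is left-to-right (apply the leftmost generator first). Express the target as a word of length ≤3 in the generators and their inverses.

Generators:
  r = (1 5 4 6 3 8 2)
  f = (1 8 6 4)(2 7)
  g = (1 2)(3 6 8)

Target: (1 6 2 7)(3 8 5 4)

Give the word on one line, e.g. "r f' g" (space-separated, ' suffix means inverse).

  after f': (1 4 6 8)(2 7)
  after r: (1 6 2 7)(3 8 5 4)

f' r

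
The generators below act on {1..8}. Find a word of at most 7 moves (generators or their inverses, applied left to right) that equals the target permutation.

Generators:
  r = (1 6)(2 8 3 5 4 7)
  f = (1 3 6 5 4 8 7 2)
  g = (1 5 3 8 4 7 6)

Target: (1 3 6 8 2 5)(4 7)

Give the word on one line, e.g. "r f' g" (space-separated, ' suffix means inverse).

g' g' r' r' r'

  after g': (1 6 7 4 8 3 5)
  after g': (1 7 8 5 6 4 3)
  after r': (1 4 8 3 6 5)(2 7)
  after r': (1 5 6 3)(2 4)
  after r': (1 3 6 8 2 5)(4 7)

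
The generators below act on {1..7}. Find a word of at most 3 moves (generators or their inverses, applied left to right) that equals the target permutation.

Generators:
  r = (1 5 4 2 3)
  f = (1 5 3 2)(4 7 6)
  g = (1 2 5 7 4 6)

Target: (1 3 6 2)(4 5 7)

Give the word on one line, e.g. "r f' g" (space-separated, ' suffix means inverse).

r g' r

  after r: (1 5 4 2 3)
  after g': (1 2 3 6 4)(5 7)
  after r: (1 3 6 2)(4 5 7)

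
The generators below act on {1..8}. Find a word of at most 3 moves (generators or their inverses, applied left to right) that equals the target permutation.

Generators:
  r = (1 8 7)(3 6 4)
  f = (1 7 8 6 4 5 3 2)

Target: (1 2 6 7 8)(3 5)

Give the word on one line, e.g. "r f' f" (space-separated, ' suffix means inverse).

  after f': (1 2 3 5 4 6 8 7)
  after r: (1 2 6 7 8)(3 5)

f' r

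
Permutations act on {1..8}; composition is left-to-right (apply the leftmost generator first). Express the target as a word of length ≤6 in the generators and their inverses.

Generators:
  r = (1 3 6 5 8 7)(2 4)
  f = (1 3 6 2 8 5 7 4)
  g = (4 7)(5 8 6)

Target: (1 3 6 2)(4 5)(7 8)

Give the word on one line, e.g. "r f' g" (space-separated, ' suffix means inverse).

r' g f f

  after r': (1 7 8 5 6 3)(2 4)
  after g: (1 4 2 7 6 3)
  after f: (2 4 8 5 7)
  after f: (1 3 6 2)(4 5)(7 8)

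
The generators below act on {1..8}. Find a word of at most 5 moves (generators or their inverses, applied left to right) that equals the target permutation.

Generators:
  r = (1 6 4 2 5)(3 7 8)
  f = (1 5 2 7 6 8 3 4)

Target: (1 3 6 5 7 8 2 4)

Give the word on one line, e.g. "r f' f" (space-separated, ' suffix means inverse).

  after r: (1 6 4 2 5)(3 7 8)
  after r: (1 4 5 6 2)(3 8 7)
  after f': (1 3 6 5 7 8 2 4)

r r f'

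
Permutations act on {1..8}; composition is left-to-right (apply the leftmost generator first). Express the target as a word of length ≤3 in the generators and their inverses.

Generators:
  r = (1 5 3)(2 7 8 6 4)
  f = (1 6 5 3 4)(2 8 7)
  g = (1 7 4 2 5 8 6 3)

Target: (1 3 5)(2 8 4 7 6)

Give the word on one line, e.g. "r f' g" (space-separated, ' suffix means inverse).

r r

  after r: (1 5 3)(2 7 8 6 4)
  after r: (1 3 5)(2 8 4 7 6)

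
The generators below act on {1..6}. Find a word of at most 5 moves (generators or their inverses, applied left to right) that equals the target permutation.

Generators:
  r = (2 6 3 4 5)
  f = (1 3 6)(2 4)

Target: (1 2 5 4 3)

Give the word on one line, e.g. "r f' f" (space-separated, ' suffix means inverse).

  after f: (1 3 6)(2 4)
  after r: (1 4 6)(2 5)
  after f': (1 2 5 4 3)

f r f'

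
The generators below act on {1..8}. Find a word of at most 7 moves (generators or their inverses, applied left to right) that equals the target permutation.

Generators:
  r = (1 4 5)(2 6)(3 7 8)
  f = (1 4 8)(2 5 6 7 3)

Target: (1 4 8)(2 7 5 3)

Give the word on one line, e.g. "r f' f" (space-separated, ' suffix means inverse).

  after f': (1 8 4)(2 3 7 6 5)
  after f': (1 4 8)(2 7 5 3 6)
  after r': (2 3)(4 7)(5 8)
  after r': (1 5 7)(2 8 4 3 6)
  after r': (1 4 8)(2 7 5 3)

f' f' r' r' r'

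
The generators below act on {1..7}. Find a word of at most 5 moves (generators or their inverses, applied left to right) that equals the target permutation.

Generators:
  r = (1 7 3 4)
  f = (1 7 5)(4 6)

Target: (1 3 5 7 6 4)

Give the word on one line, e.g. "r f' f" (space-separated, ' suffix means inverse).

  after r: (1 7 3 4)
  after r: (1 3)(4 7)
  after f': (1 3 5 7 6 4)

r r f'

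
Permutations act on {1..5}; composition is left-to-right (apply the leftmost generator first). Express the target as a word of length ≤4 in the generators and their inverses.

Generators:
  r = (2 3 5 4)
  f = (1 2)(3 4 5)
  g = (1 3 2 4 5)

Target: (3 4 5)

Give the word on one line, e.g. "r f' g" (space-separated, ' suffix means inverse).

  after r': (2 4 5 3)
  after f: (1 2 5 4 3)
  after f: (2 3)
  after r': (3 4 5)

r' f f r'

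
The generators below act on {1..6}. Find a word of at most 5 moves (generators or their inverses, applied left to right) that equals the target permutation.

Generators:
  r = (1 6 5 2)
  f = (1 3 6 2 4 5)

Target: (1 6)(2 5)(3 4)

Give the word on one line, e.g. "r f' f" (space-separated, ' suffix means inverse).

r' r' f' f' f'

  after r': (1 2 5 6)
  after r': (1 5)(2 6)
  after f': (1 4 2 3)
  after f': (1 2)(3 5 4 6)
  after f': (1 6)(2 5)(3 4)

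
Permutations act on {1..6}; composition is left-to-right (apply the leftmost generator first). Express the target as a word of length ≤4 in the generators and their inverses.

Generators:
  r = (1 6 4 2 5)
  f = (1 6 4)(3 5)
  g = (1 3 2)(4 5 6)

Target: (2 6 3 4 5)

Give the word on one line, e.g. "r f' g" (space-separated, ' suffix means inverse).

f g f

  after f: (1 6 4)(3 5)
  after g: (1 4 3 6 5 2)
  after f: (2 6 3 4 5)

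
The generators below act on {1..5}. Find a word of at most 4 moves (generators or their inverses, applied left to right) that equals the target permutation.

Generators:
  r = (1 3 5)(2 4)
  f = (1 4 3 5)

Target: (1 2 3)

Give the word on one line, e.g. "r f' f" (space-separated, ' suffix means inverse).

  after r': (1 5 3)(2 4)
  after f': (1 3 5 4 2)
  after f': (1 4 2 5)
  after r': (1 2 3)

r' f' f' r'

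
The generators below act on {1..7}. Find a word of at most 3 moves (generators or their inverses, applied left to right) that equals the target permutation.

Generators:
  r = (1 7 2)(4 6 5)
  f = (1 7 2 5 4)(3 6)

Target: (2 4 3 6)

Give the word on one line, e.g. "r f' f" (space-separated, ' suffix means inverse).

r f'

  after r: (1 7 2)(4 6 5)
  after f': (2 4 3 6)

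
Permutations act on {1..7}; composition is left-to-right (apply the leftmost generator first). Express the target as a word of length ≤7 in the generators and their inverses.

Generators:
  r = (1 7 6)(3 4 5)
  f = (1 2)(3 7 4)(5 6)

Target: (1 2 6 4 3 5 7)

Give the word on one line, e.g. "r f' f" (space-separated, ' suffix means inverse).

  after f: (1 2)(3 7 4)(5 6)
  after f: (3 4 7)
  after f: (1 2)(5 6)
  after r: (1 2 7 6 3 4 5)
  after r: (1 2 6 4 3 5 7)

f f f r r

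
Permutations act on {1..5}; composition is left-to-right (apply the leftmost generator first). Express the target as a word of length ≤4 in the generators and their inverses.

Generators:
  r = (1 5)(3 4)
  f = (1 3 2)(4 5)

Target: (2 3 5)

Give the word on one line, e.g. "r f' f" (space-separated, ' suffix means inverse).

f r' f r

  after f: (1 3 2)(4 5)
  after r': (1 4)(2 5 3)
  after f: (1 5 2 4 3)
  after r: (2 3 5)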